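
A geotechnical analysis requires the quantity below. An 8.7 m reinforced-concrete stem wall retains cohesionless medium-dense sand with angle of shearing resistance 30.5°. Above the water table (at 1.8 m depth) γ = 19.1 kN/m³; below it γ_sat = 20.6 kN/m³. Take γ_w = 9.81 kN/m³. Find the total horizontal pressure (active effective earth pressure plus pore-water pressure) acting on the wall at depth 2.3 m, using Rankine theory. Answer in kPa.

17.9 kPa

K_a = (1 − sin φ)/(1 + sin φ) = 0.3267.
γ' = 20.6 − 9.81 = 10.79 kN/m³.
Effective vertical stress at 2.3 m: σ'_v = 19.1×1.8 + 10.79×0.500 = 39.77 kPa.
σ'_h = K_a σ'_v = 0.3267 × 39.77 = 12.99 kPa; u = γ_w × 0.500 = 4.905 kPa.
Total σ_h = 12.99 + 4.905 = 17.90 kPa.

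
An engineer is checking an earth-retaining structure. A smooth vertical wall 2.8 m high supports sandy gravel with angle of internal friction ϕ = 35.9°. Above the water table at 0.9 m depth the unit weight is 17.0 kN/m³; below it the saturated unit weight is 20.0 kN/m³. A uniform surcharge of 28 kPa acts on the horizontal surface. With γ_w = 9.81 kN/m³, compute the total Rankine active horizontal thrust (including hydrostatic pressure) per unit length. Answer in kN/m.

52.3 kN/m

K_a = tan²(45° − φ/2) = 0.2607.
γ' = 20.0 − 9.81 = 10.19 kN/m³. h₂ = H − d_w = 1.9 m.
σ'_h: at surface K_a·q = 7.301; at WT K_a(q+γd_w) = 11.29; at base K_a(q+γd_w+γ'h₂) = 16.34 kPa.
P₁ = ½(7.301+11.29)×0.9 = 8.366; P₂ = ½(11.29+16.34)×1.9 = 26.25; P_w = ½γ_w h₂² = 17.71.
Total = 8.366+26.25+17.71 = 52.32 kN/m.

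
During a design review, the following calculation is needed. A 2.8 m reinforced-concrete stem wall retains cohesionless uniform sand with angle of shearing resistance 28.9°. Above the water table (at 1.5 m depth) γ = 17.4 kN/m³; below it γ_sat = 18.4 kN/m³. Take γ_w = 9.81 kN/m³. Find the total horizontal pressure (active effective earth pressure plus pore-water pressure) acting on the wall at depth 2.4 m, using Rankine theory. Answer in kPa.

K_a = (1 − sin φ)/(1 + sin φ) = 0.3484.
γ' = 18.4 − 9.81 = 8.590 kN/m³.
Effective vertical stress at 2.4 m: σ'_v = 17.4×1.5 + 8.590×0.900 = 33.83 kPa.
σ'_h = K_a σ'_v = 0.3484 × 33.83 = 11.79 kPa; u = γ_w × 0.900 = 8.829 kPa.
Total σ_h = 11.79 + 8.829 = 20.61 kPa.

20.6 kPa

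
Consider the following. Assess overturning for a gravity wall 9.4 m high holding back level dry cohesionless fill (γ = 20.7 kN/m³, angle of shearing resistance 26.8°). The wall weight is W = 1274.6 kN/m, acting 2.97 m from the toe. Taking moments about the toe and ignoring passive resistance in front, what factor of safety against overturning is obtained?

3.49

K_a = tan²(45° − 26.8°/2) = 0.3785.
P_a = ½K_aγH² = 0.5×0.3785×20.7×9.4² = 346.1 kN/m, acting at H/3 = 3.133 m above the base.
Overturning moment M_o = P_a × H/3 = 346.1 × 3.133 = 1085.
Resisting moment M_r = W × 2.97 = 1274.6 × 2.97 = 3786.
FS_overturning = M_r/M_o = 3786/1085 = 3.491.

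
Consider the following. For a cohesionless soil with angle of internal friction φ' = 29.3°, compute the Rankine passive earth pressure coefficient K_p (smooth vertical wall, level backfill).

2.92

K_p = (1 + sin φ)/(1 − sin φ) = tan²(45° + 29.3°/2) = 2.917.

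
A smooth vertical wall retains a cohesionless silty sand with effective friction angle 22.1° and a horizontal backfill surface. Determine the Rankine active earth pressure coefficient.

K_a = (1 − sin φ)/(1 + sin φ) = (1 − sin 22.1°)/(1 + sin 22.1°) = 0.4533.

0.453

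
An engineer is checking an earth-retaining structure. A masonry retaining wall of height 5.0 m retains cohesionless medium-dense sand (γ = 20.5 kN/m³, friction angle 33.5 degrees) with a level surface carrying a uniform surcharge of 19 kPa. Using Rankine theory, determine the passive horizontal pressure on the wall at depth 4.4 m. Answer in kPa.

378 kPa

K_p = (1 + sin φ)/(1 − sin φ) = 3.464.
σ_v = γz + q = 20.5 × 4.4 + 19 = 109.2 kPa.
σ_h = K_p σ_v = 3.464 × 109.2 = 378.2 kPa.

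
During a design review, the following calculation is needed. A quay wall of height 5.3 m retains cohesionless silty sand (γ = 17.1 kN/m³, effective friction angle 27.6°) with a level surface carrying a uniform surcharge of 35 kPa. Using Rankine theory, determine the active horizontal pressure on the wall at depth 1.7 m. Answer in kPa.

23.5 kPa

K_a = (1 − sin φ)/(1 + sin φ) = 0.3668.
σ_v = γz + q = 17.1 × 1.7 + 35 = 64.07 kPa.
σ_h = K_a σ_v = 0.3668 × 64.07 = 23.50 kPa.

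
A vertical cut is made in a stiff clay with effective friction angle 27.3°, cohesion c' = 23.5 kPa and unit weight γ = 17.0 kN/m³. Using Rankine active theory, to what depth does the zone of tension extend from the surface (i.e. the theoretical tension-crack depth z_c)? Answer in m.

K_a = tan²(45° − 27.3°/2) = 0.3711; √K_a = 0.6092.
The active pressure is zero where K_a γ z = 2c√K_a, so z_c = 2c/(γ√K_a) = 2×23.5/(17.0×0.6092) = 4.538 m.

4.54 m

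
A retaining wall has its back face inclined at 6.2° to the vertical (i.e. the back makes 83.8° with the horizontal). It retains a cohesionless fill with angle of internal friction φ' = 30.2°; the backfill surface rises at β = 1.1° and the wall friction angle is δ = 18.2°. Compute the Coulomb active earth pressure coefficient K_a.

K_a = sin²(α+φ) / [sin²α · sin(α−δ) · (1 + √{sin(φ+δ)sin(φ−β) / (sin(α−δ)sin(α+β))})²].
With α = 83.8°, φ = 30.2°, δ = 18.2°, β = 1.1°: K_a = 0.3476.

0.348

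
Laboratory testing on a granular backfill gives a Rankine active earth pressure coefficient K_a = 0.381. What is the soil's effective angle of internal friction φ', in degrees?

26.6°

K_a = tan²(45° − φ/2) ⇒ 45° − φ/2 = arctan(√0.381) = 31.69°.
φ = 2(45° − 31.69°) = 26.63°.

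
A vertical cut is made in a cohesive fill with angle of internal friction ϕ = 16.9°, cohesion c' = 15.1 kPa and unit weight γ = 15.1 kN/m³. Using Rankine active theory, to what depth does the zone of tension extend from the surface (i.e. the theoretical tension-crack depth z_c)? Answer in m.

K_a = tan²(45° − 16.9°/2) = 0.5495; √K_a = 0.7413.
The active pressure is zero where K_a γ z = 2c√K_a, so z_c = 2c/(γ√K_a) = 2×15.1/(15.1×0.7413) = 2.698 m.

2.70 m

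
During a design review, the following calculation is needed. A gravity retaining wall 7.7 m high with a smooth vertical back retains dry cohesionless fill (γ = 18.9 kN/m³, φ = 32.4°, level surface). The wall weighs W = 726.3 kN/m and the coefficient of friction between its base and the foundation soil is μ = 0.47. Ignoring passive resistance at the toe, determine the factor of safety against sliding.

K_a = tan²(45° − 32.4°/2) = 0.3022.
P_a = ½K_aγH² = 0.5×0.3022×18.9×7.7² = 169.3 kN/m, acting at H/3 = 2.567 m above the base.
FS_sliding = μW / P_a = 0.47×726.3 / 169.3 = 2.016.

2.02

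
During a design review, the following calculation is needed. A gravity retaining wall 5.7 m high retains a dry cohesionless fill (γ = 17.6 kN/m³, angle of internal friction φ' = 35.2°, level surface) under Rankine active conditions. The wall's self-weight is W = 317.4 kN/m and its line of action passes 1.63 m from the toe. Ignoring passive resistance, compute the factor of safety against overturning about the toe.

3.54

K_a = tan²(45° − 35.2°/2) = 0.2687.
P_a = ½K_aγH² = 0.5×0.2687×17.6×5.7² = 76.82 kN/m, acting at H/3 = 1.900 m above the base.
Overturning moment M_o = P_a × H/3 = 76.82 × 1.900 = 146.0.
Resisting moment M_r = W × 1.63 = 317.4 × 1.63 = 517.4.
FS_overturning = M_r/M_o = 517.4/146.0 = 3.545.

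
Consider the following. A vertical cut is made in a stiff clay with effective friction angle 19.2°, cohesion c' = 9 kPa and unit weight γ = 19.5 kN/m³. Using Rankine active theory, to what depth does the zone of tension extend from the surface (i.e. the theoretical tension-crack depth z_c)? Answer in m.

1.30 m

K_a = tan²(45° − 19.2°/2) = 0.5050; √K_a = 0.7107.
The active pressure is zero where K_a γ z = 2c√K_a, so z_c = 2c/(γ√K_a) = 2×9/(19.5×0.7107) = 1.299 m.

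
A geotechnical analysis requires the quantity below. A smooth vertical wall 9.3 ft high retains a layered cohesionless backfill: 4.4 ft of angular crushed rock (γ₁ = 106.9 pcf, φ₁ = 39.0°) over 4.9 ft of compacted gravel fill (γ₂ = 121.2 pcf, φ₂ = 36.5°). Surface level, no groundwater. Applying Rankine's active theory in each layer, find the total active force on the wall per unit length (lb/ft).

1190 lb/ft

K_a1 = tan²(45°−39.0°/2) = 0.2275; K_a2 = tan²(45°−36.5°/2) = 0.2541.
Layer 1: σ at base = K_a1 γ₁ h₁ = 107.0 psf; P₁ = ½×107.0×4.4 = 235.4.
Layer 2: σ_v at top = γ₁h₁ = 470.4; σ_h top = K_a2×470.4 = 119.5; σ_h base = K_a2×(470.4+121.2×4.9) = 270.4.
P₂ = ½(119.5+270.4)×4.9 = 955.2. Total P_a = 235.4+955.2 = 1191 lb/ft.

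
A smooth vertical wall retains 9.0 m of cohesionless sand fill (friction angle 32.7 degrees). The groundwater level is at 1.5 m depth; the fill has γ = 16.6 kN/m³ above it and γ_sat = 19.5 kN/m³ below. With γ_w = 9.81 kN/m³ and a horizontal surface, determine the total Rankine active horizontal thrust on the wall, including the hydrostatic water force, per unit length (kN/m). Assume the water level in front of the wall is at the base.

419 kN/m

K_a = tan²(45° − φ/2) = 0.2985.
γ' = 19.5 − 9.81 = 9.690 kN/m³. Depth below WT = 7.5 m.
σ'_h at WT = K_a γ d_w = 7.433 kPa; at base = 7.433 + K_a γ' × 7.5 = 29.13 kPa.
P₁ (0–1.5 m) = ½×7.433×1.5 = 5.574. P₂ (1.5–9.0 m) = ½(7.433+29.13)×7.5 = 137.1.
P_w = ½ γ_w h₂² = 0.5×9.81×7.5² = 275.9. Total = 5.574+137.1+275.9 = 418.6 kN/m.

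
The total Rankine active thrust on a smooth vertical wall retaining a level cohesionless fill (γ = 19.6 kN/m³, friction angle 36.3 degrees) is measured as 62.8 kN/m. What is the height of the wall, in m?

K_a = 0.2563. P_a = ½ K_a γ H² ⇒ H = √(2P_a/(K_a γ)).
H = √(2×62.8/(0.2563×19.6)) = 5.001 m.

5.00 m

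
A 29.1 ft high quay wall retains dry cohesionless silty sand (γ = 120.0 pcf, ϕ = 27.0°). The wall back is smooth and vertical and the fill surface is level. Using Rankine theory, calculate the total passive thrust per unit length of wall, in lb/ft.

135000 lb/ft

K_p = tan²(45° + φ/2) = 2.663.
P_p = ½ K_p γ H² = 0.5 × 2.663 × 120.0 × 29.1² = 135300 lb/ft.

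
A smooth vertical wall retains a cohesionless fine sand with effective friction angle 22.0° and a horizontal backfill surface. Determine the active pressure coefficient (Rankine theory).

0.455

K_a = tan²(45° − φ/2) = tan²(34.00°) = 0.4550.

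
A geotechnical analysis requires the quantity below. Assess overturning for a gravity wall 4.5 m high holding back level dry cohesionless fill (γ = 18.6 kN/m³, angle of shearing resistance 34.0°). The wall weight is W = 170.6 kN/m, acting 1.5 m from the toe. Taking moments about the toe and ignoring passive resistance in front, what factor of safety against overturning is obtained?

K_a = tan²(45° − 34.0°/2) = 0.2827.
P_a = ½K_aγH² = 0.5×0.2827×18.6×4.5² = 53.24 kN/m, acting at H/3 = 1.500 m above the base.
Overturning moment M_o = P_a × H/3 = 53.24 × 1.500 = 79.86.
Resisting moment M_r = W × 1.5 = 170.6 × 1.5 = 255.9.
FS_overturning = M_r/M_o = 255.9/79.86 = 3.204.

3.20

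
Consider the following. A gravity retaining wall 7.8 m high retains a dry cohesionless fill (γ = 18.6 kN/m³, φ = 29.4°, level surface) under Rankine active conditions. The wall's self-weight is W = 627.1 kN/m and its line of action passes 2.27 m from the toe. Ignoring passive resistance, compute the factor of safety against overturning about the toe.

K_a = tan²(45° − 29.4°/2) = 0.3415.
P_a = ½K_aγH² = 0.5×0.3415×18.6×7.8² = 193.2 kN/m, acting at H/3 = 2.600 m above the base.
Overturning moment M_o = P_a × H/3 = 193.2 × 2.600 = 502.3.
Resisting moment M_r = W × 2.27 = 627.1 × 2.27 = 1424.
FS_overturning = M_r/M_o = 1424/502.3 = 2.834.

2.83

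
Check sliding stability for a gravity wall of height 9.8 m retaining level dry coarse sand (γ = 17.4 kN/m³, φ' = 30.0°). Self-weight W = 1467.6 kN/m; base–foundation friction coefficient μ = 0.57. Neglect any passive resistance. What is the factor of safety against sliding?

3.00

K_a = tan²(45° − 30.0°/2) = 0.3333.
P_a = ½K_aγH² = 0.5×0.3333×17.4×9.8² = 278.5 kN/m, acting at H/3 = 3.267 m above the base.
FS_sliding = μW / P_a = 0.57×1467.6 / 278.5 = 3.004.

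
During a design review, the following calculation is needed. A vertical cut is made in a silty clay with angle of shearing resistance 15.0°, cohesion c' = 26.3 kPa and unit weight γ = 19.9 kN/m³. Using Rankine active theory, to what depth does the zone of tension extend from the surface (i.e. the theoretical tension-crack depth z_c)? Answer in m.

3.44 m

K_a = tan²(45° − 15.0°/2) = 0.5888; √K_a = 0.7673.
The active pressure is zero where K_a γ z = 2c√K_a, so z_c = 2c/(γ√K_a) = 2×26.3/(19.9×0.7673) = 3.445 m.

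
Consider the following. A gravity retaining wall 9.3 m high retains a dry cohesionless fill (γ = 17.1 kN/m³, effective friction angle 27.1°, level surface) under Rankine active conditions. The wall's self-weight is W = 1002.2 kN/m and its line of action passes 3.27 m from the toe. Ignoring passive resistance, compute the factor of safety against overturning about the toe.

3.82

K_a = tan²(45° − 27.1°/2) = 0.3741.
P_a = ½K_aγH² = 0.5×0.3741×17.1×9.3² = 276.6 kN/m, acting at H/3 = 3.100 m above the base.
Overturning moment M_o = P_a × H/3 = 276.6 × 3.100 = 857.5.
Resisting moment M_r = W × 3.27 = 1002.2 × 3.27 = 3277.
FS_overturning = M_r/M_o = 3277/857.5 = 3.822.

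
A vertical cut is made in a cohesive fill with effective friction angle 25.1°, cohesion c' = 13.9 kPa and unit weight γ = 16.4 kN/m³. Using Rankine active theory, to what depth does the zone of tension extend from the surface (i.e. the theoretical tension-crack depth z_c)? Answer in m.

K_a = tan²(45° − 25.1°/2) = 0.4043; √K_a = 0.6358.
The active pressure is zero where K_a γ z = 2c√K_a, so z_c = 2c/(γ√K_a) = 2×13.9/(16.4×0.6358) = 2.666 m.

2.67 m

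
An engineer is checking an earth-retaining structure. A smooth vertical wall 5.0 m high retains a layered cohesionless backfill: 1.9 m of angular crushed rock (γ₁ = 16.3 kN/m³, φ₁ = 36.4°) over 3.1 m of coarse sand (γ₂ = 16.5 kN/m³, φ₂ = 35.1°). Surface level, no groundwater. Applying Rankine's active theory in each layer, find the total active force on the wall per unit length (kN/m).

K_a1 = tan²(45°−36.4°/2) = 0.2552; K_a2 = tan²(45°−35.1°/2) = 0.2698.
Layer 1: σ at base = K_a1 γ₁ h₁ = 7.902 kPa; P₁ = ½×7.902×1.9 = 7.507.
Layer 2: σ_v at top = γ₁h₁ = 30.97; σ_h top = K_a2×30.97 = 8.357; σ_h base = K_a2×(30.97+16.5×3.1) = 22.16.
P₂ = ½(8.357+22.16)×3.1 = 47.30. Total P_a = 7.507+47.30 = 54.81 kN/m.

54.8 kN/m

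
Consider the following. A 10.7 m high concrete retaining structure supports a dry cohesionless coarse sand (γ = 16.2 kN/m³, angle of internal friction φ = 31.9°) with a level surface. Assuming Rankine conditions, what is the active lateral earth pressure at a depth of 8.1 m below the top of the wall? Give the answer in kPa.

K_a = (1 − sin φ)/(1 + sin φ) = 0.3085.
σ_h = K_a γ z = 0.3085 × 16.2 × 8.1 = 40.48 kPa.

40.5 kPa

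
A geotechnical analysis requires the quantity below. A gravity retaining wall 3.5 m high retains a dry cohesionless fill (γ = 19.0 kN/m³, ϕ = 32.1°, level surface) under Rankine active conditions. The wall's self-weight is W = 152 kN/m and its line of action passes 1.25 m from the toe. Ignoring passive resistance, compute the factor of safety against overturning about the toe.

K_a = tan²(45° − 32.1°/2) = 0.3060.
P_a = ½K_aγH² = 0.5×0.3060×19.0×3.5² = 35.61 kN/m, acting at H/3 = 1.167 m above the base.
Overturning moment M_o = P_a × H/3 = 35.61 × 1.167 = 41.55.
Resisting moment M_r = W × 1.25 = 152 × 1.25 = 190.0.
FS_overturning = M_r/M_o = 190.0/41.55 = 4.573.

4.57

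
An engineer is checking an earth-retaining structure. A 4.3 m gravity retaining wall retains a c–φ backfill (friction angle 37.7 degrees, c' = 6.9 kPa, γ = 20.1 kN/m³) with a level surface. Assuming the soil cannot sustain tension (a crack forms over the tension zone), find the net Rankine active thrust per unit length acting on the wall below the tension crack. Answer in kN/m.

K_a = 0.2411; √K_a = 0.4910.
Tension-crack depth z_c = 2c/(γ√K_a) = 2×6.9/(20.1×0.4910) = 1.398 m.
σ_a at base = K_a γ H − 2c√K_a = 0.2411×20.1×4.3 − 2×6.9×0.4910 = 14.06 kPa.
P_a = ½ × 14.06 × (H − z_c) = 0.5×14.06×2.902 = 20.40 kN/m.

20.4 kN/m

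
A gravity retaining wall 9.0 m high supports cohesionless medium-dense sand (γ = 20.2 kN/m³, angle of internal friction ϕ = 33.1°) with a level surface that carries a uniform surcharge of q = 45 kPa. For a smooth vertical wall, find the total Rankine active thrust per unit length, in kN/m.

K_a = tan²(45° − φ/2) = 0.2936.
Soil triangle: ½ K_a γ H² = 0.5×0.2936×20.2×9.0² = 240.2 kN/m.
Surcharge rectangle: K_a q H = 0.2936×45×9.0 = 118.9 kN/m.
Total = 240.2 + 118.9 = 359.1 kN/m.

359 kN/m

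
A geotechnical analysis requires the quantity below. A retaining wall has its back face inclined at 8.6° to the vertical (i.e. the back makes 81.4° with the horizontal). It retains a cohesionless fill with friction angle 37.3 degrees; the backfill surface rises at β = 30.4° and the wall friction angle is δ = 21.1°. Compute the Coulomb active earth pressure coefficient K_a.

0.493

K_a = sin²(α+φ) / [sin²α · sin(α−δ) · (1 + √{sin(φ+δ)sin(φ−β) / (sin(α−δ)sin(α+β))})²].
With α = 81.4°, φ = 37.3°, δ = 21.1°, β = 30.4°: K_a = 0.4926.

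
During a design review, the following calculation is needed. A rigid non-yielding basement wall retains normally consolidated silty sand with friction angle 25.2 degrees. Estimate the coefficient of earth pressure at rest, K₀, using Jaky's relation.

0.574

K₀ = 1 − sin φ' = 1 − sin 25.2° = 0.5742.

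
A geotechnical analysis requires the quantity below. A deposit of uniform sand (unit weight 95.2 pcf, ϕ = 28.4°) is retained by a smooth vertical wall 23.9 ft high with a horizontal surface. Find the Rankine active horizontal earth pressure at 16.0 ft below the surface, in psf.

K_a = (1 − sin φ)/(1 + sin φ) = 0.3554.
σ_h = K_a γ z = 0.3554 × 95.2 × 16.0 = 541.3 psf.

541 psf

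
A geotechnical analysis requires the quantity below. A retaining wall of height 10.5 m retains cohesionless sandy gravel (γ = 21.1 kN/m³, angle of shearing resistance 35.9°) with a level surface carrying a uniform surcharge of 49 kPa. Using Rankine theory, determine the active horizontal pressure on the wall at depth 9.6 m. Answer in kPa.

65.6 kPa

K_a = (1 − sin φ)/(1 + sin φ) = 0.2607.
σ_v = γz + q = 21.1 × 9.6 + 49 = 251.6 kPa.
σ_h = K_a σ_v = 0.2607 × 251.6 = 65.59 kPa.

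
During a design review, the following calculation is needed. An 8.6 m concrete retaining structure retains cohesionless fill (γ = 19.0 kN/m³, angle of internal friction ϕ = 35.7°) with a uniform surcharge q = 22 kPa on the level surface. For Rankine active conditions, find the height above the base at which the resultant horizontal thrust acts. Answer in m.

K_a = 0.2630.
Triangular part P₁ = ½K_aγH² = 184.8 at H/3 = 2.867 m; rectangular part P₂ = K_a q H = 49.76 at H/2 = 4.300 m.
ȳ = (P₁·2.867 + P₂·4.300)/(P₁+P₂) = 3.171 m.

3.17 m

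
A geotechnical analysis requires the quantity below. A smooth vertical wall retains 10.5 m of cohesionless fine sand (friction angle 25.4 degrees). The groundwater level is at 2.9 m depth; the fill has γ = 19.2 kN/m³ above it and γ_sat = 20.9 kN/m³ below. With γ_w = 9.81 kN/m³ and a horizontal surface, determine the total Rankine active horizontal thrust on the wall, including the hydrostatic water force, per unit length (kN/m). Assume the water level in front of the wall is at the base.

613 kN/m

K_a = tan²(45° − φ/2) = 0.3996.
γ' = 20.9 − 9.81 = 11.09 kN/m³. Depth below WT = 7.6 m.
σ'_h at WT = K_a γ d_w = 22.25 kPa; at base = 22.25 + K_a γ' × 7.6 = 55.94 kPa.
P₁ (0–2.9 m) = ½×22.25×2.9 = 32.27. P₂ (2.9–10.5 m) = ½(22.25+55.94)×7.6 = 297.1.
P_w = ½ γ_w h₂² = 0.5×9.81×7.6² = 283.3. Total = 32.27+297.1+283.3 = 612.7 kN/m.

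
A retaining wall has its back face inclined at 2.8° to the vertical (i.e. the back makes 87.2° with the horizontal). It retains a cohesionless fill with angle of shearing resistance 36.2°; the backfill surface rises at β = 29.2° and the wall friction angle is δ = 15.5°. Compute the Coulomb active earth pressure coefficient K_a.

K_a = sin²(α+φ) / [sin²α · sin(α−δ) · (1 + √{sin(φ+δ)sin(φ−β) / (sin(α−δ)sin(α+β))})²].
With α = 87.2°, φ = 36.2°, δ = 15.5°, β = 29.2°: K_a = 0.4127.

0.413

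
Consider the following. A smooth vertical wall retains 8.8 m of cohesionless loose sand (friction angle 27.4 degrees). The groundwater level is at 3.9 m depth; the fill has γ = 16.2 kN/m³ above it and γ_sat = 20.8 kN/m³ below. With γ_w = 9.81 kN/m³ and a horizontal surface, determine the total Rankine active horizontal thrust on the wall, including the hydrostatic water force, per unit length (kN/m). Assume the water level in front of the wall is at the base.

327 kN/m

K_a = tan²(45° − φ/2) = 0.3697.
γ' = 20.8 − 9.81 = 10.99 kN/m³. Depth below WT = 4.9 m.
σ'_h at WT = K_a γ d_w = 23.36 kPa; at base = 23.36 + K_a γ' × 4.9 = 43.26 kPa.
P₁ (0–3.9 m) = ½×23.36×3.9 = 45.54. P₂ (3.9–8.8 m) = ½(23.36+43.26)×4.9 = 163.2.
P_w = ½ γ_w h₂² = 0.5×9.81×4.9² = 117.8. Total = 45.54+163.2+117.8 = 326.5 kN/m.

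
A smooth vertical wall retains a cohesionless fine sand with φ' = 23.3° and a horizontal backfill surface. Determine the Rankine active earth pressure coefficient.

0.433

K_a = (1 − sin φ)/(1 + sin φ) = (1 − sin 23.3°)/(1 + sin 23.3°) = 0.4331.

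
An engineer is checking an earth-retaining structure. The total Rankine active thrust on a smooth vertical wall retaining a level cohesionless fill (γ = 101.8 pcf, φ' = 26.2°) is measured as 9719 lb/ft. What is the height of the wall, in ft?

K_a = 0.3874. P_a = ½ K_a γ H² ⇒ H = √(2P_a/(K_a γ)).
H = √(2×9719/(0.3874×101.8)) = 22.20 ft.

22.2 ft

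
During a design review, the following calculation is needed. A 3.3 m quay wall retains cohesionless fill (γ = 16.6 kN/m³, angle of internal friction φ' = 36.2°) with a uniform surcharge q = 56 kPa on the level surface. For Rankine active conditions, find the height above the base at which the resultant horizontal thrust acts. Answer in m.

K_a = 0.2574.
Triangular part P₁ = ½K_aγH² = 23.26 at H/3 = 1.100 m; rectangular part P₂ = K_a q H = 47.56 at H/2 = 1.650 m.
ȳ = (P₁·1.100 + P₂·1.650)/(P₁+P₂) = 1.469 m.

1.47 m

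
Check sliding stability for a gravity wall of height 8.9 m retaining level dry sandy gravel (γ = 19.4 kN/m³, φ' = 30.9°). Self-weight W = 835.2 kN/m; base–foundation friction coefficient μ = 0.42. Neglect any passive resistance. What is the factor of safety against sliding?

K_a = tan²(45° − 30.9°/2) = 0.3214.
P_a = ½K_aγH² = 0.5×0.3214×19.4×8.9² = 246.9 kN/m, acting at H/3 = 2.967 m above the base.
FS_sliding = μW / P_a = 0.42×835.2 / 246.9 = 1.420.

1.42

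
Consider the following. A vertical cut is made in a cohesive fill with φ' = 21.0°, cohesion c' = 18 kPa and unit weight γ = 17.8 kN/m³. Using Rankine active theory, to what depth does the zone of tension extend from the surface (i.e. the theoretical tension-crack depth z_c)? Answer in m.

K_a = tan²(45° − 21.0°/2) = 0.4724; √K_a = 0.6873.
The active pressure is zero where K_a γ z = 2c√K_a, so z_c = 2c/(γ√K_a) = 2×18/(17.8×0.6873) = 2.943 m.

2.94 m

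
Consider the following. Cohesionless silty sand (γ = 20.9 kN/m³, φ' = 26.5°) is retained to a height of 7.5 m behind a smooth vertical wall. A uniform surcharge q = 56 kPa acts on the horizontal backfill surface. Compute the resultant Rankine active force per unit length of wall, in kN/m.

386 kN/m

K_a = tan²(45° − φ/2) = 0.3829.
Soil triangle: ½ K_a γ H² = 0.5×0.3829×20.9×7.5² = 225.1 kN/m.
Surcharge rectangle: K_a q H = 0.3829×56×7.5 = 160.8 kN/m.
Total = 225.1 + 160.8 = 385.9 kN/m.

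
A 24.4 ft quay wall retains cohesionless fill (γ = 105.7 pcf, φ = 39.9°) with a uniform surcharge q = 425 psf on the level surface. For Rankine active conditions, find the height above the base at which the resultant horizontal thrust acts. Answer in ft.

K_a = 0.2184.
Triangular part P₁ = ½K_aγH² = 6873 at H/3 = 8.133 ft; rectangular part P₂ = K_a q H = 2265 at H/2 = 12.20 ft.
ȳ = (P₁·8.133 + P₂·12.20)/(P₁+P₂) = 9.141 ft.

9.14 ft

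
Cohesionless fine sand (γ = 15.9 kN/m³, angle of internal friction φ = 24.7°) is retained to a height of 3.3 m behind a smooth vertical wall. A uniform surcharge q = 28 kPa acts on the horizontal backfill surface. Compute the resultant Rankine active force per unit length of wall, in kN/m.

K_a = tan²(45° − φ/2) = 0.4106.
Soil triangle: ½ K_a γ H² = 0.5×0.4106×15.9×3.3² = 35.55 kN/m.
Surcharge rectangle: K_a q H = 0.4106×28×3.3 = 37.94 kN/m.
Total = 35.55 + 37.94 = 73.48 kN/m.

73.5 kN/m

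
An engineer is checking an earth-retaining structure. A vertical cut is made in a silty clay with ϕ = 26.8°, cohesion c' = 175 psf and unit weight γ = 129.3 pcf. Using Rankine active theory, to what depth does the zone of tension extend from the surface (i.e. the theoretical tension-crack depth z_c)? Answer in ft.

K_a = tan²(45° − 26.8°/2) = 0.3785; √K_a = 0.6152.
The active pressure is zero where K_a γ z = 2c√K_a, so z_c = 2c/(γ√K_a) = 2×175/(129.3×0.6152) = 4.400 ft.

4.40 ft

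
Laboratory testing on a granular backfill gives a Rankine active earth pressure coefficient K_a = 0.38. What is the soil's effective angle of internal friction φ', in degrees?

26.7°

K_a = tan²(45° − φ/2) ⇒ 45° − φ/2 = arctan(√0.38) = 31.65°.
φ = 2(45° − 31.65°) = 26.70°.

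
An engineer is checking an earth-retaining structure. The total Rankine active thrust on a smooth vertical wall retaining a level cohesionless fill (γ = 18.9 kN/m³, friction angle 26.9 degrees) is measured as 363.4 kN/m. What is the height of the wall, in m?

K_a = 0.3770. P_a = ½ K_a γ H² ⇒ H = √(2P_a/(K_a γ)).
H = √(2×363.4/(0.3770×18.9)) = 10.10 m.

10.1 m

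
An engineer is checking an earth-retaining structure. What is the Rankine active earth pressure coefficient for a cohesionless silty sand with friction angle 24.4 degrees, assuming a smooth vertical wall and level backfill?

K_a = (1 − sin φ)/(1 + sin φ) = (1 − sin 24.4°)/(1 + sin 24.4°) = 0.4153.

0.415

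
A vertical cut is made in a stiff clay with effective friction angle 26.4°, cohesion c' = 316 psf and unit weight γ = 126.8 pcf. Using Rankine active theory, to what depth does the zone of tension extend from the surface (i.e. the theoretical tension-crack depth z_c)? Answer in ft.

8.04 ft

K_a = tan²(45° − 26.4°/2) = 0.3844; √K_a = 0.6200.
The active pressure is zero where K_a γ z = 2c√K_a, so z_c = 2c/(γ√K_a) = 2×316/(126.8×0.6200) = 8.039 ft.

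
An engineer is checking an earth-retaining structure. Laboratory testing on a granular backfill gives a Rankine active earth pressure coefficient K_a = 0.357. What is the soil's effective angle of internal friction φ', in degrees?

28.3°

K_a = tan²(45° − φ/2) ⇒ 45° − φ/2 = arctan(√0.357) = 30.86°.
φ = 2(45° − 30.86°) = 28.28°.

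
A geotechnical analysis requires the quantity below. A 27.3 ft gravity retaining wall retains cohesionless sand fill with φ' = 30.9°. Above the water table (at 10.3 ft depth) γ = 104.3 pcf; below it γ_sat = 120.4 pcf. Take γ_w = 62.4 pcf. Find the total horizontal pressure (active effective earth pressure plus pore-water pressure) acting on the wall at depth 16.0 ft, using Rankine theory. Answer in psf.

K_a = (1 − sin φ)/(1 + sin φ) = 0.3214.
γ' = 120.4 − 62.4 = 58.00 pcf.
Effective vertical stress at 16.0 ft: σ'_v = 104.3×10.3 + 58.00×5.70 = 1405 psf.
σ'_h = K_a σ'_v = 0.3214 × 1405 = 451.5 psf; u = γ_w × 5.70 = 355.7 psf.
Total σ_h = 451.5 + 355.7 = 807.2 psf.

807 psf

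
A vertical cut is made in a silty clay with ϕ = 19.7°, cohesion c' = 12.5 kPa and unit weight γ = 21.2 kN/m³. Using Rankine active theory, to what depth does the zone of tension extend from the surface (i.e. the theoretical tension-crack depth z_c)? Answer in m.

K_a = tan²(45° − 19.7°/2) = 0.4958; √K_a = 0.7041.
The active pressure is zero where K_a γ z = 2c√K_a, so z_c = 2c/(γ√K_a) = 2×12.5/(21.2×0.7041) = 1.675 m.

1.67 m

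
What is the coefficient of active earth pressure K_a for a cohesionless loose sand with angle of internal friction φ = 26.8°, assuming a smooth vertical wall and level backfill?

0.378

K_a = (1 − sin φ)/(1 + sin φ) = (1 − sin 26.8°)/(1 + sin 26.8°) = 0.3785.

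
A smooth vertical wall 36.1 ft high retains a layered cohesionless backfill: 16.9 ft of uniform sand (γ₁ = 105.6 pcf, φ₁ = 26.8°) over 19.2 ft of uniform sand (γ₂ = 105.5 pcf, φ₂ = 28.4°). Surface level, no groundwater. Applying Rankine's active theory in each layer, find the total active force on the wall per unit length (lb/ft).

24800 lb/ft

K_a1 = tan²(45°−26.8°/2) = 0.3785; K_a2 = tan²(45°−28.4°/2) = 0.3554.
Layer 1: σ at base = K_a1 γ₁ h₁ = 675.4 psf; P₁ = ½×675.4×16.9 = 5707.
Layer 2: σ_v at top = γ₁h₁ = 1785; σ_h top = K_a2×1785 = 634.2; σ_h base = K_a2×(1785+105.5×19.2) = 1354.
P₂ = ½(634.2+1354)×19.2 = 19090. Total P_a = 5707+19090 = 24790 lb/ft.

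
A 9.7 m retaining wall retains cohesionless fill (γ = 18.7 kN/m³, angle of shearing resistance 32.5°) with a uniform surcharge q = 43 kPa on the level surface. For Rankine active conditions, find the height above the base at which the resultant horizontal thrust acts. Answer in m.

3.75 m

K_a = 0.3010.
Triangular part P₁ = ½K_aγH² = 264.8 at H/3 = 3.233 m; rectangular part P₂ = K_a q H = 125.5 at H/2 = 4.850 m.
ȳ = (P₁·3.233 + P₂·4.850)/(P₁+P₂) = 3.753 m.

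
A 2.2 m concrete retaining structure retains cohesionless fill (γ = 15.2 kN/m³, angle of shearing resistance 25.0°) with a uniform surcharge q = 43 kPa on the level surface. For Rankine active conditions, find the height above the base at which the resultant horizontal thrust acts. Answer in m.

K_a = 0.4059.
Triangular part P₁ = ½K_aγH² = 14.93 at H/3 = 0.7333 m; rectangular part P₂ = K_a q H = 38.39 at H/2 = 1.100 m.
ȳ = (P₁·0.7333 + P₂·1.100)/(P₁+P₂) = 0.9973 m.

0.997 m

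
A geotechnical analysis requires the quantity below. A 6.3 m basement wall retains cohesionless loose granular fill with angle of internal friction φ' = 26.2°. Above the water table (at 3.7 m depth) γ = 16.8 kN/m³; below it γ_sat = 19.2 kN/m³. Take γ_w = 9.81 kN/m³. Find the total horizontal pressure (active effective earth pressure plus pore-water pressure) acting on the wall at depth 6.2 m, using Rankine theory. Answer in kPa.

K_a = (1 − sin φ)/(1 + sin φ) = 0.3874.
γ' = 19.2 − 9.81 = 9.390 kN/m³.
Effective vertical stress at 6.2 m: σ'_v = 16.8×3.7 + 9.390×2.50 = 85.64 kPa.
σ'_h = K_a σ'_v = 0.3874 × 85.64 = 33.18 kPa; u = γ_w × 2.50 = 24.53 kPa.
Total σ_h = 33.18 + 24.53 = 57.70 kPa.

57.7 kPa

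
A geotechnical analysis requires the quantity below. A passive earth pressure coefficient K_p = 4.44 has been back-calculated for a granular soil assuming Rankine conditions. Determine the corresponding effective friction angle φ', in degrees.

K_p = (1+sin φ)/(1−sin φ) ⇒ sin φ = (K_p − 1)/(K_p + 1) = 0.6324.
φ = arcsin(0.6324) = 39.22°.

39.2°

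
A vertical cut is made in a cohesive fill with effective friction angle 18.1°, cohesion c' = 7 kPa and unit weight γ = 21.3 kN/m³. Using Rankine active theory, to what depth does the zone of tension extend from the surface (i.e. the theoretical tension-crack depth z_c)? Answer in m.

K_a = tan²(45° − 18.1°/2) = 0.5259; √K_a = 0.7252.
The active pressure is zero where K_a γ z = 2c√K_a, so z_c = 2c/(γ√K_a) = 2×7/(21.3×0.7252) = 0.9063 m.

0.906 m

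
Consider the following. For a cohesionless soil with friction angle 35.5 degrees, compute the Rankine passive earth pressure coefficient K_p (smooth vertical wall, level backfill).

K_p = (1 + sin φ)/(1 − sin φ) = tan²(45° + 35.5°/2) = 3.770.

3.77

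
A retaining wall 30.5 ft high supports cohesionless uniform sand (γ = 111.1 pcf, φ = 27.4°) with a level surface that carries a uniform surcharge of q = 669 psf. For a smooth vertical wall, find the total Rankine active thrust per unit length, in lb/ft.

K_a = tan²(45° − φ/2) = 0.3697.
Soil triangle: ½ K_a γ H² = 0.5×0.3697×111.1×30.5² = 19100 lb/ft.
Surcharge rectangle: K_a q H = 0.3697×669×30.5 = 7543 lb/ft.
Total = 19100 + 7543 = 26650 lb/ft.

26600 lb/ft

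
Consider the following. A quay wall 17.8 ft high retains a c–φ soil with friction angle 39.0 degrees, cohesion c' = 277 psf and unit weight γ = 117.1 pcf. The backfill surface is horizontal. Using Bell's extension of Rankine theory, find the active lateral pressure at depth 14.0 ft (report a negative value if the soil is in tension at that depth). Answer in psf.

K_a = (1 − sin φ)/(1 + sin φ) = 0.2275.
σ_a = K_a γ z − 2c√K_a = 0.2275×117.1×14.0 − 2×277×0.4770 = 108.7 psf.

109 psf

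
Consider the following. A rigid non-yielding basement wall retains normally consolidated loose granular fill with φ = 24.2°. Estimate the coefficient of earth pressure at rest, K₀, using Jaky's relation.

0.590

K₀ = 1 − sin φ' = 1 − sin 24.2° = 0.5901.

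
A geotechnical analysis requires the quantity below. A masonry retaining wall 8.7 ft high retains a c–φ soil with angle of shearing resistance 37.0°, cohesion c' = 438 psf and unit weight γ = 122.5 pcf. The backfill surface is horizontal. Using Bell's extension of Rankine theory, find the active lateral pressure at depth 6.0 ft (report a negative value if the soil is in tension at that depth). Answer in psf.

-254 psf

K_a = (1 − sin φ)/(1 + sin φ) = 0.2486.
σ_a = K_a γ z − 2c√K_a = 0.2486×122.5×6.0 − 2×438×0.4986 = -254.0 psf.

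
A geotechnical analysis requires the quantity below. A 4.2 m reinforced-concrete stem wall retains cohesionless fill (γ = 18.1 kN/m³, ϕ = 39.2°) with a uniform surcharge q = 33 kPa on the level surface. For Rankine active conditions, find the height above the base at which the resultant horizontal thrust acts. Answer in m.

1.73 m

K_a = 0.2255.
Triangular part P₁ = ½K_aγH² = 35.99 at H/3 = 1.400 m; rectangular part P₂ = K_a q H = 31.25 at H/2 = 2.100 m.
ȳ = (P₁·1.400 + P₂·2.100)/(P₁+P₂) = 1.725 m.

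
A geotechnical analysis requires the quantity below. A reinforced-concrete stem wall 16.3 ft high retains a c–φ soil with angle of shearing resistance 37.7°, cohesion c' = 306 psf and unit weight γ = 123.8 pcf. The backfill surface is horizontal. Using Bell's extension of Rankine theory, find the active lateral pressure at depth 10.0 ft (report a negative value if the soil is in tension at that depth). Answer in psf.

-2.05 psf

K_a = (1 − sin φ)/(1 + sin φ) = 0.2411.
σ_a = K_a γ z − 2c√K_a = 0.2411×123.8×10.0 − 2×306×0.4910 = -2.047 psf.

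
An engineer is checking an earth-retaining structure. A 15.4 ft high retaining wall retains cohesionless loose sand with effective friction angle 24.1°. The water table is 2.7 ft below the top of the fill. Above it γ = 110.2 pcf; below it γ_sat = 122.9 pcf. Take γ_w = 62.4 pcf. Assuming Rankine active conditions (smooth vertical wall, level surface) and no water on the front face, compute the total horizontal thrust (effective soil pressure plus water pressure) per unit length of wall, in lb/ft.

K_a = tan²(45° − φ/2) = 0.4201.
γ' = 122.9 − 62.4 = 60.50 pcf. Depth below WT = 12.7 ft.
σ'_h at WT = K_a γ d_w = 125.0 psf; at base = 125.0 + K_a γ' × 12.7 = 447.8 psf.
P₁ (0–2.7 ft) = ½×125.0×2.7 = 168.8. P₂ (2.7–15.4 ft) = ½(125.0+447.8)×12.7 = 3637.
P_w = ½ γ_w h₂² = 0.5×62.4×12.7² = 5032. Total = 168.8+3637+5032 = 8838 lb/ft.

8840 lb/ft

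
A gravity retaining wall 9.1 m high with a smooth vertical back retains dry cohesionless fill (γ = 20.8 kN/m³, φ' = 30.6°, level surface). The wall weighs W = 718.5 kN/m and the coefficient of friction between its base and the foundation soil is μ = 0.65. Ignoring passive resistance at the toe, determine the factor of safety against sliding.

1.67

K_a = tan²(45° − 30.6°/2) = 0.3253.
P_a = ½K_aγH² = 0.5×0.3253×20.8×9.1² = 280.2 kN/m, acting at H/3 = 3.033 m above the base.
FS_sliding = μW / P_a = 0.65×718.5 / 280.2 = 1.667.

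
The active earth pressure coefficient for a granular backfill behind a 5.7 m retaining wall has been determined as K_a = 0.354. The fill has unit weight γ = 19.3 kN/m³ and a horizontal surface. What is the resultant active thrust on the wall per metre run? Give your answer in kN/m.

P = ½ K_a γ H² = 0.5 × 0.354 × 19.3 × 5.7² = 111.0 kN/m.

111 kN/m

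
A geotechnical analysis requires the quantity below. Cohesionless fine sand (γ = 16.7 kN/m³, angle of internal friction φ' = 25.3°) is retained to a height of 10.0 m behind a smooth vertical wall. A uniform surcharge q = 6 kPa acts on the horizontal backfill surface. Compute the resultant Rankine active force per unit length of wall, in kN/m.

K_a = tan²(45° − φ/2) = 0.4012.
Soil triangle: ½ K_a γ H² = 0.5×0.4012×16.7×10.0² = 335.0 kN/m.
Surcharge rectangle: K_a q H = 0.4012×6×10.0 = 24.07 kN/m.
Total = 335.0 + 24.07 = 359.1 kN/m.

359 kN/m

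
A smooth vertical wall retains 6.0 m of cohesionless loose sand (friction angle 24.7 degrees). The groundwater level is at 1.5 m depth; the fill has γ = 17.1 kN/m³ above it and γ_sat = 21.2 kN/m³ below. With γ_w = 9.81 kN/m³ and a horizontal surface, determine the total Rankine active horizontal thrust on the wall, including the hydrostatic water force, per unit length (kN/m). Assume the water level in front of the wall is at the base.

202 kN/m

K_a = tan²(45° − φ/2) = 0.4106.
γ' = 21.2 − 9.81 = 11.39 kN/m³. Depth below WT = 4.5 m.
σ'_h at WT = K_a γ d_w = 10.53 kPa; at base = 10.53 + K_a γ' × 4.5 = 31.57 kPa.
P₁ (0–1.5 m) = ½×10.53×1.5 = 7.898. P₂ (1.5–6.0 m) = ½(10.53+31.57)×4.5 = 94.74.
P_w = ½ γ_w h₂² = 0.5×9.81×4.5² = 99.33. Total = 7.898+94.74+99.33 = 202.0 kN/m.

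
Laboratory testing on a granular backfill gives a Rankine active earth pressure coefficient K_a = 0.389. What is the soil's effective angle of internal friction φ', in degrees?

26.1°

K_a = tan²(45° − φ/2) ⇒ 45° − φ/2 = arctan(√0.389) = 31.95°.
φ = 2(45° − 31.95°) = 26.10°.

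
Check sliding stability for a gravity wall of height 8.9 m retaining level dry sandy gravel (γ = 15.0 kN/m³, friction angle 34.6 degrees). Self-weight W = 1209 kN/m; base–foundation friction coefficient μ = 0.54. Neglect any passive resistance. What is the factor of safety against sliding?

3.99

K_a = tan²(45° − 34.6°/2) = 0.2756.
P_a = ½K_aγH² = 0.5×0.2756×15.0×8.9² = 163.7 kN/m, acting at H/3 = 2.967 m above the base.
FS_sliding = μW / P_a = 0.54×1209 / 163.7 = 3.987.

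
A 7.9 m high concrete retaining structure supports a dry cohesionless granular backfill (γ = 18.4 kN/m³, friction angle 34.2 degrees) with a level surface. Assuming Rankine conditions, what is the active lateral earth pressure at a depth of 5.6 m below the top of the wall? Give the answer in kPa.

K_a = (1 − sin φ)/(1 + sin φ) = 0.2803.
σ_h = K_a γ z = 0.2803 × 18.4 × 5.6 = 28.89 kPa.

28.9 kPa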